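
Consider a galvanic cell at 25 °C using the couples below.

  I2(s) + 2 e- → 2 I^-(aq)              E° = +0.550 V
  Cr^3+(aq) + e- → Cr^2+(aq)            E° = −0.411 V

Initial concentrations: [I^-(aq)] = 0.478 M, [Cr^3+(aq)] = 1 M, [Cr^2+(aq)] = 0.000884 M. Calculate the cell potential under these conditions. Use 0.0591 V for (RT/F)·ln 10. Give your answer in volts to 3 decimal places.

+0.799 V

The I₂/I⁻ couple has the more positive E°, so it is the cathode; Cr³⁺/Cr²⁺ is the anode.
The standard potential is +0.550 − (−0.411) = +0.961 V and the balanced reaction transfers n = 2 electrons.
Balancing gives I2(s) + 2 Cr^2+(aq) → 2 I^-(aq) + 2 Cr^3+(aq); hence Q = ([I^-(aq)]^2·[Cr^3+(aq)]^2) / [Cr^2+(aq)]^2 = 2.92×10^5 (log Q = 5.466).
E = E° − (0.0591/n)·log Q = +0.961 − (0.0591/2)(5.466) = +0.799 V.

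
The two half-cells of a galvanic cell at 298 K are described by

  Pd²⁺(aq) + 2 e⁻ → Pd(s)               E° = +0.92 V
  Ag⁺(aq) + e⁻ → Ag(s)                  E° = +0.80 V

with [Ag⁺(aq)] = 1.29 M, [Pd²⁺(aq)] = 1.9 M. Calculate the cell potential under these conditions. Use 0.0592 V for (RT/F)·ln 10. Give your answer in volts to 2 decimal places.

Pd²⁺/Pd is reduced (cathode, E° = +0.92 V) and Ag⁺/Ag is oxidized (anode).
E°cell = E°cat − E°an = +0.92 − (+0.80) = +0.12 V; n = 2.
Balancing gives Pd²⁺(aq) + 2 Ag(s) → Pd(s) + 2 Ag⁺(aq); hence Q = [Ag⁺(aq)]^2 / [Pd²⁺(aq)] = 0.876 (log Q = −0.058).
E = E° − (0.0592/n)·log Q = +0.12 − (0.0592/2)(−0.058) = +0.12 V.

+0.12 V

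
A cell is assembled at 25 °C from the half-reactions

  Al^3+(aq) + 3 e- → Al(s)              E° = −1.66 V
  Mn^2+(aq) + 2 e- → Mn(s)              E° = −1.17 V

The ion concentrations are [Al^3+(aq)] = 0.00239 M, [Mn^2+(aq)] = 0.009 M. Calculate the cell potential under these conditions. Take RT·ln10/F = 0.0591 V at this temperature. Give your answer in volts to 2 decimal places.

+0.48 V

The Mn²⁺/Mn couple has the more positive E°, so it is the cathode; Al³⁺/Al is the anode.
E°cell = E°cat − E°an = −1.17 − (−1.66) = +0.49 V; n = 6.
For the overall reaction 3 Mn^2+(aq) + 2 Al(s) → 3 Mn(s) + 2 Al^3+(aq), Q = [Al^3+(aq)]^2 / [Mn^2+(aq)]^3 = 7.84, giving log Q = 0.894.
E = E° − (0.0591/n)·log Q = +0.49 − (0.0591/6)(0.894) = +0.48 V.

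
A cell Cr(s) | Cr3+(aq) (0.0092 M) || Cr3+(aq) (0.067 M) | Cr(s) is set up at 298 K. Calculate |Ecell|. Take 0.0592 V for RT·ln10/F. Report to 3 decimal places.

For a concentration cell E°cell = 0, since both electrodes use the same couple.
The compartment with the higher Cr3+(aq) concentration (0.067 M) acts as the cathode; ions are reduced there and produced at the dilute (0.0092 M) anode.
With n = 3, Ecell = −(0.0592/3)·log([dilute]/[conc]) = −(0.0592/3)·log(0.0092/0.067) = +0.017 V.

0.017 V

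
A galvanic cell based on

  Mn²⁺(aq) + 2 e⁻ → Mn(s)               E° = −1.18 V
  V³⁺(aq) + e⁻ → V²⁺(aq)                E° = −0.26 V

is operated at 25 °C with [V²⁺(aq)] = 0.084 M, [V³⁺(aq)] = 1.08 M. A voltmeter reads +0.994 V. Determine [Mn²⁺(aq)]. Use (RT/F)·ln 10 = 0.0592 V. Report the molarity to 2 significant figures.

With V³⁺/V²⁺ at the cathode and Mn²⁺/Mn at the anode, E°cell = −0.26 − (−1.18) = +0.92 V (n = 2).
Rearranging E = E° − (0.0592/n)·log Q gives log Q = 2(+0.92 − (+0.994))/0.0592 = −2.500.
Balancing electrons gives 2 V³⁺(aq) + Mn(s) → 2 V²⁺(aq) + Mn²⁺(aq); thus Q = ([V²⁺(aq)]^2·[Mn²⁺(aq)]) / [V³⁺(aq)]^2.
Isolating [Mn²⁺(aq)] in Q = 10^{−2.500} yields log [Mn²⁺(aq)] = −0.282, i.e. 0.52 M.

0.52 M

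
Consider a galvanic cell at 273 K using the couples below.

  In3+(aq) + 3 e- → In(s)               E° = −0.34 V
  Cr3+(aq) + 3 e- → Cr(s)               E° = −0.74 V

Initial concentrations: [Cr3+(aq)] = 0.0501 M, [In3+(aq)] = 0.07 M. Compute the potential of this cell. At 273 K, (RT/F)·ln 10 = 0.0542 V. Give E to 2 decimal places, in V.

+0.40 V

The In³⁺/In couple has the more positive E°, so it is the cathode; Cr³⁺/Cr is the anode.
E°cell = E°cat − E°an = −0.34 − (−0.74) = +0.40 V; n = 3.
Balancing gives In3+(aq) + Cr(s) → In(s) + Cr3+(aq); hence Q = [Cr3+(aq)] / [In3+(aq)] = 0.716 (log Q = −0.145).
E = E° − (0.0542/n)·log Q = +0.40 − (0.0542/3)(−0.145) = +0.40 V.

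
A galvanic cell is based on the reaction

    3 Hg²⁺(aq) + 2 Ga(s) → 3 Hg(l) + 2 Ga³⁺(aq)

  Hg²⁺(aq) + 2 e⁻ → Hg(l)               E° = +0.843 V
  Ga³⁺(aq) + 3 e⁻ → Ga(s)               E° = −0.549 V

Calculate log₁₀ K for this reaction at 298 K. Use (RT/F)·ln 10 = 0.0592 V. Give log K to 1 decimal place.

The Hg²⁺/Hg couple is reduced (cathode); E°cell = +0.843 − (−0.549) = +1.392 V with n = 6.
At equilibrium E = 0, so log K = nE°cell / 0.0592 = (6)(+1.392) / 0.0592 = 141.1.

log K = 141.1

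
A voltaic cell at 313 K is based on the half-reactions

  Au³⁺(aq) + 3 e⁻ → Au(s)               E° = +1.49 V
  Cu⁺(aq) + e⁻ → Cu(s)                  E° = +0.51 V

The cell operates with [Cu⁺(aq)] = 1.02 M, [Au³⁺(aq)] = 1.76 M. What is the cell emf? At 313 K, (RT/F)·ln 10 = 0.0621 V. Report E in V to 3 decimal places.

+0.985 V

Since E°(Au³⁺/Au) > E°(Cu⁺/Cu), Au³⁺/Au serves as the cathode.
E°cell = +1.49 − (+0.51) = +0.98 V, with n = 3 electrons transferred.
The balanced reaction is Au³⁺(aq) + 3 Cu(s) → Au(s) + 3 Cu⁺(aq), so Q = [Cu⁺(aq)]^3 / [Au³⁺(aq)] = 0.603 and log Q = −0.220.
By the Nernst equation, E = +0.98 − (0.0621/3)·(−0.220) = +0.985 V.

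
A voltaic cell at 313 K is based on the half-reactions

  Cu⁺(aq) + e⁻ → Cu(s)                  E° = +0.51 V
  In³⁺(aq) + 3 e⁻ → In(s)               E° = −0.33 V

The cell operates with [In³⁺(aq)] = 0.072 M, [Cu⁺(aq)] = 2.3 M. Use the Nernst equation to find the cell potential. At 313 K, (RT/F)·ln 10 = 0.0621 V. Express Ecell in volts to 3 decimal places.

Since E°(Cu⁺/Cu) > E°(In³⁺/In), Cu⁺/Cu serves as the cathode.
E°cell = +0.51 − (−0.33) = +0.84 V, with n = 3 electrons transferred.
Balancing gives 3 Cu⁺(aq) + In(s) → 3 Cu(s) + In³⁺(aq); hence Q = [In³⁺(aq)] / [Cu⁺(aq)]^3 = 0.00592 (log Q = −2.228).
E = E° − (0.0621/n)·log Q = +0.84 − (0.0621/3)(−2.228) = +0.886 V.

+0.886 V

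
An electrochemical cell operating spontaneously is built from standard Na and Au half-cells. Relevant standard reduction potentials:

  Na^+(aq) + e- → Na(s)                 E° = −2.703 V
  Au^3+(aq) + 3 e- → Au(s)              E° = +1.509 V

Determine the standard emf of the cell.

+4.212 V

The Au³⁺/Au couple has the higher E°, so Au ion is reduced (cathode) and Na is oxidized (anode).
E°cell = E°(cathode) − E°(anode) = +1.509 − (−2.703) = +4.212 V.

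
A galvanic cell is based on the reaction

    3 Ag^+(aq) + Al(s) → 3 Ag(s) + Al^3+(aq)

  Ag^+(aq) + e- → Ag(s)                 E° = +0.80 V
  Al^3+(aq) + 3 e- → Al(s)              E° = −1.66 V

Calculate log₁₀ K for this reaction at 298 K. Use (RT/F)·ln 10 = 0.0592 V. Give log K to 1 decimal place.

log K = 124.7

The Ag⁺/Ag couple is reduced (cathode); E°cell = +0.80 − (−1.66) = +2.46 V with n = 3.
At equilibrium E = 0, so log K = nE°cell / 0.0592 = (3)(+2.46) / 0.0592 = 124.7.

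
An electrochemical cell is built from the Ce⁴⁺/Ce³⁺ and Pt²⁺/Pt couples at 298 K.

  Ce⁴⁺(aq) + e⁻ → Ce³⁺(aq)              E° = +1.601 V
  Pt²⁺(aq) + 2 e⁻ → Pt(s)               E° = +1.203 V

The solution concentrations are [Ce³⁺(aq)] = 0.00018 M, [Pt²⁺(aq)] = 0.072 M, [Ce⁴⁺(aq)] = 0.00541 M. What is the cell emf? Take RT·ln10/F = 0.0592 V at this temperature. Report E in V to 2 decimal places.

Since E°(Ce⁴⁺/Ce³⁺) > E°(Pt²⁺/Pt), Ce⁴⁺/Ce³⁺ serves as the cathode.
E°cell = +1.601 − (+1.203) = +0.398 V, with n = 2 electrons transferred.
Balancing gives 2 Ce⁴⁺(aq) + Pt(s) → 2 Ce³⁺(aq) + Pt²⁺(aq); hence Q = ([Ce³⁺(aq)]^2·[Pt²⁺(aq)]) / [Ce⁴⁺(aq)]^2 = 7.97×10^−5 (log Q = −4.099).
Applying E = E° − (RT ln10/nF)·log Q gives +0.398 − (0.0592/2)(−4.099) = +0.52 V.

+0.52 V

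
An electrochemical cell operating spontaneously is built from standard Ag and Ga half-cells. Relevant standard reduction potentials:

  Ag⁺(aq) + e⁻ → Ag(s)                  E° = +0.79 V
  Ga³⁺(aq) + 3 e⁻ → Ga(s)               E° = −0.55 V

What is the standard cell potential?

+1.34 V

Of the two couples in this cell, the one with the more positive reduction potential is reduced at the cathode: here that is Ag⁺/Ag (+0.79 V); Ga³⁺/Ga (−0.55 V) is the anode.
E°cell = E°(cathode) − E°(anode) = +0.79 − (−0.55) = +1.34 V.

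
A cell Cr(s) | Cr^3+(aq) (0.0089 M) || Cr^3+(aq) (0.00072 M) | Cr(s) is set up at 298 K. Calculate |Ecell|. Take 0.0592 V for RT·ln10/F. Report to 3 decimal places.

0.022 V

For a concentration cell E°cell = 0, since both electrodes use the same couple.
The compartment with the higher Cr^3+(aq) concentration (0.0089 M) acts as the cathode; ions are reduced there and produced at the dilute (0.00072 M) anode.
With n = 3, Ecell = −(0.0592/3)·log([dilute]/[conc]) = −(0.0592/3)·log(0.00072/0.0089) = +0.022 V.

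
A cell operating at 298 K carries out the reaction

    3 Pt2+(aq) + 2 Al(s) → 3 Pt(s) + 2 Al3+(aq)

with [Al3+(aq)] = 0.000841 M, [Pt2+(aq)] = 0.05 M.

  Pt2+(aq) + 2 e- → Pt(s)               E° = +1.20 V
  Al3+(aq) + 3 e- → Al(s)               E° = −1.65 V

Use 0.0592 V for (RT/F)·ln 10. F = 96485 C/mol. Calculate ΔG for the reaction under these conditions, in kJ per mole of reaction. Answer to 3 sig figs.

−1660 kJ/mol

The standard cell potential is +1.20 − (−1.65) = +2.85 V, with n = 6 electrons in the balanced equation.
Here Q = [Al3+(aq)]^2 / [Pt2+(aq)]^3 = 0.00566 (log Q = −2.247), giving E = +2.85 − (0.0592/6)·(−2.247) = +2.8722 V.
ΔG = −nFE = −(6)(96485)(+2.8722) J/mol = −1660 kJ/mol.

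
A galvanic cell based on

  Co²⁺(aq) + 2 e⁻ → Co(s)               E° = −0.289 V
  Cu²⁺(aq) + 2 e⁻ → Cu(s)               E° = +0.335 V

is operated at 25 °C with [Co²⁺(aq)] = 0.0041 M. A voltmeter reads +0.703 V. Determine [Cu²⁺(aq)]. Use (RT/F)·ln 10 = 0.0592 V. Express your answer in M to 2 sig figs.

The Cu²⁺/Cu couple has the larger reduction potential, so it is the cathode: E°cell = +0.335 − (−0.289) = +0.624 V and n = 2.
From the Nernst equation, log Q = n(E° − E)/0.0592 = 2·(+0.624 − (+0.703))/0.0592 = −2.669.
The balanced reaction is Cu²⁺(aq) + Co(s) → Cu(s) + Co²⁺(aq), so Q = [Co²⁺(aq)] / [Cu²⁺(aq)].
Substituting the known concentrations and solving, log [Cu²⁺(aq)] = 0.282 and [Cu²⁺(aq)] = 1.9 M.

1.9 M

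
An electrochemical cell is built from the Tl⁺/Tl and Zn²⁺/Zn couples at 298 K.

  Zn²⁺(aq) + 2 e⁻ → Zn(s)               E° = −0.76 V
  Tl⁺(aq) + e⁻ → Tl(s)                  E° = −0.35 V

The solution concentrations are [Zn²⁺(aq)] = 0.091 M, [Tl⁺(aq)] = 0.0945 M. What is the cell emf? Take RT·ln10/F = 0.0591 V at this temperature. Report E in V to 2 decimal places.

+0.38 V

The Tl⁺/Tl couple has the more positive E°, so it is the cathode; Zn²⁺/Zn is the anode.
E°cell = E°cat − E°an = −0.35 − (−0.76) = +0.41 V; n = 2.
Balancing gives 2 Tl⁺(aq) + Zn(s) → 2 Tl(s) + Zn²⁺(aq); hence Q = [Zn²⁺(aq)] / [Tl⁺(aq)]^2 = 10.2 (log Q = 1.008).
By the Nernst equation, E = +0.41 − (0.0591/2)·(1.008) = +0.38 V.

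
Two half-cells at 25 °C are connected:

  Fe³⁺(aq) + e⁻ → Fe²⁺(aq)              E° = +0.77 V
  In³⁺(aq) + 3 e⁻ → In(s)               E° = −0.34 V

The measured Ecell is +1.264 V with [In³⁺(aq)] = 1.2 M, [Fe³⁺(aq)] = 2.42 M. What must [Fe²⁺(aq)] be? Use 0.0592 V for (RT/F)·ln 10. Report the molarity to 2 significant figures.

0.0057 M

With Fe³⁺/Fe²⁺ at the cathode and In³⁺/In at the anode, E°cell = +0.77 − (−0.34) = +1.11 V (n = 3).
Rearranging E = E° − (0.0592/n)·log Q gives log Q = 3(+1.11 − (+1.264))/0.0592 = −7.804.
For 3 Fe³⁺(aq) + In(s) → 3 Fe²⁺(aq) + In³⁺(aq), the reaction quotient is Q = ([Fe²⁺(aq)]^3·[In³⁺(aq)]) / [Fe³⁺(aq)]^3.
Substituting the known concentrations and solving, log [Fe²⁺(aq)] = −2.244 and [Fe²⁺(aq)] = 0.0057 M.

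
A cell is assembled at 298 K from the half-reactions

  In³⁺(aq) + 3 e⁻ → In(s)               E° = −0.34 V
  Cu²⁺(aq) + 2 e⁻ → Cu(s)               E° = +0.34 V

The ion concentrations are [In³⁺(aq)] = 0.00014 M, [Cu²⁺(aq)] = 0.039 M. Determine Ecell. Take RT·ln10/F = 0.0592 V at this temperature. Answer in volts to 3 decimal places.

The Cu²⁺/Cu couple has the more positive E°, so it is the cathode; In³⁺/In is the anode.
E°cell = +0.34 − (−0.34) = +0.68 V, with n = 6 electrons transferred.
For the overall reaction 3 Cu²⁺(aq) + 2 In(s) → 3 Cu(s) + 2 In³⁺(aq), Q = [In³⁺(aq)]^2 / [Cu²⁺(aq)]^3 = 0.00033, giving log Q = −3.481.
Applying E = E° − (RT ln10/nF)·log Q gives +0.68 − (0.0592/6)(−3.481) = +0.714 V.

+0.714 V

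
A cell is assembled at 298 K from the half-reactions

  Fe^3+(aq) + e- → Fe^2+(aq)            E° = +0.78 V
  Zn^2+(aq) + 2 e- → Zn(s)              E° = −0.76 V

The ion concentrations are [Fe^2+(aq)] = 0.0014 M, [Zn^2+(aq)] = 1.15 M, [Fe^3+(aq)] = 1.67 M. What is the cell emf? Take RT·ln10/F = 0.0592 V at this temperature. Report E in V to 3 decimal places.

Fe³⁺/Fe²⁺ is reduced (cathode, E° = +0.78 V) and Zn²⁺/Zn is oxidized (anode).
E°cell = E°cat − E°an = +0.78 − (−0.76) = +1.54 V; n = 2.
For the overall reaction 2 Fe^3+(aq) + Zn(s) → 2 Fe^2+(aq) + Zn^2+(aq), Q = ([Fe^2+(aq)]^2·[Zn^2+(aq)]) / [Fe^3+(aq)]^2 = 8.08×10^−7, giving log Q = −6.092.
E = E° − (0.0592/n)·log Q = +1.54 − (0.0592/2)(−6.092) = +1.720 V.

+1.720 V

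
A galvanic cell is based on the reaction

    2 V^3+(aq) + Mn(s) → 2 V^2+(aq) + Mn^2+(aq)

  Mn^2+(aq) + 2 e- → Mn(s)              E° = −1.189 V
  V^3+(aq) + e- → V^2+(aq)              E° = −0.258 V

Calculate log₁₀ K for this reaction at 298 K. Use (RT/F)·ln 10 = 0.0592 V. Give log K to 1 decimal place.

The V³⁺/V²⁺ couple is reduced (cathode); E°cell = −0.258 − (−1.189) = +0.931 V with n = 2.
At equilibrium E = 0, so log K = nE°cell / 0.0592 = (2)(+0.931) / 0.0592 = 31.5.

log K = 31.5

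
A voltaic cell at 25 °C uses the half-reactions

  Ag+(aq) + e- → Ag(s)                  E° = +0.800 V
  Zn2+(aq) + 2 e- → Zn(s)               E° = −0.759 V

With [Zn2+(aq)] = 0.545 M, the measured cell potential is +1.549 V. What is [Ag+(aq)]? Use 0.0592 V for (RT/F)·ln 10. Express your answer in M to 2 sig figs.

The Ag⁺/Ag couple has the larger reduction potential, so it is the cathode: E°cell = +0.800 − (−0.759) = +1.559 V and n = 2.
Rearranging E = E° − (0.0592/n)·log Q gives log Q = 2(+1.559 − (+1.549))/0.0592 = 0.338.
For 2 Ag+(aq) + Zn(s) → 2 Ag(s) + Zn2+(aq), the reaction quotient is Q = [Zn2+(aq)] / [Ag+(aq)]^2.
Substituting the known concentrations and solving, log [Ag+(aq)] = −0.301 and [Ag+(aq)] = 0.50 M.

0.50 M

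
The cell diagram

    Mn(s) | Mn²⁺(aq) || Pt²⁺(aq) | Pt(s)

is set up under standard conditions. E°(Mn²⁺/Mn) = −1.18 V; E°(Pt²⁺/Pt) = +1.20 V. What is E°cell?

+2.38 V

By convention the left-hand electrode in cell notation is the anode (oxidation) and the right-hand electrode is the cathode (reduction).
E°cell = E°(right) − E°(left) = +1.20 − (−1.18) = +2.38 V.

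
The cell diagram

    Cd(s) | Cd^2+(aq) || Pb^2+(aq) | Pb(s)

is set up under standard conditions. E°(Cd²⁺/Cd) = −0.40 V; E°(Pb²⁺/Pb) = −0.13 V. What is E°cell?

+0.27 V

By convention the left-hand electrode in cell notation is the anode (oxidation) and the right-hand electrode is the cathode (reduction).
E°cell = E°(right) − E°(left) = −0.13 − (−0.40) = +0.27 V.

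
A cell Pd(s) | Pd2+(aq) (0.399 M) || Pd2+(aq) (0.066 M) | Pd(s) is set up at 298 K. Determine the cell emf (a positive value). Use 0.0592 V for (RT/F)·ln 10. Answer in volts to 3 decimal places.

0.023 V

For a concentration cell E°cell = 0, since both electrodes use the same couple.
The compartment with the higher Pd2+(aq) concentration (0.399 M) acts as the cathode; ions are reduced there and produced at the dilute (0.066 M) anode.
With n = 2, Ecell = −(0.0592/2)·log([dilute]/[conc]) = −(0.0592/2)·log(0.066/0.399) = +0.023 V.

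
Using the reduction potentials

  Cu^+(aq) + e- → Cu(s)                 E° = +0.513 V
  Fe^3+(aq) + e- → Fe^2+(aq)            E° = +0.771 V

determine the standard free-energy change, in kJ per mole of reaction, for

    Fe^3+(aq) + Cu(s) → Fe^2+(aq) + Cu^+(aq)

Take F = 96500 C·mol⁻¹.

−24.9 kJ/mol

In the reaction as written Fe^3+(aq) is reduced, so the Fe³⁺/Fe²⁺ couple is the cathode and Cu⁺/Cu is the anode.
E°cell = +0.771 − (+0.513) = +0.258 V; balancing electrons gives n = 1.
ΔG° = −nFE°cell = −(1)(96500)(+0.258) J/mol = −24.9 kJ/mol.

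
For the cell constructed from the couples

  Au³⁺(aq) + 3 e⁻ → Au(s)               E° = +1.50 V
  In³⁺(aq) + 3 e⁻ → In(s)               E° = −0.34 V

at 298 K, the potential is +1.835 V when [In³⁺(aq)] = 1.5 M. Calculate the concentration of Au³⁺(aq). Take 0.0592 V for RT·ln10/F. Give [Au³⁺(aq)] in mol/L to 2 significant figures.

0.84 M

The Au³⁺/Au couple has the larger reduction potential, so it is the cathode: E°cell = +1.50 − (−0.34) = +1.84 V and n = 3.
From the Nernst equation, log Q = n(E° − E)/0.0592 = 3·(+1.84 − (+1.835))/0.0592 = 0.253.
For Au³⁺(aq) + In(s) → Au(s) + In³⁺(aq), the reaction quotient is Q = [In³⁺(aq)] / [Au³⁺(aq)].
Isolating [Au³⁺(aq)] in Q = 10^{0.253} yields log [Au³⁺(aq)] = −0.077, i.e. 0.84 M.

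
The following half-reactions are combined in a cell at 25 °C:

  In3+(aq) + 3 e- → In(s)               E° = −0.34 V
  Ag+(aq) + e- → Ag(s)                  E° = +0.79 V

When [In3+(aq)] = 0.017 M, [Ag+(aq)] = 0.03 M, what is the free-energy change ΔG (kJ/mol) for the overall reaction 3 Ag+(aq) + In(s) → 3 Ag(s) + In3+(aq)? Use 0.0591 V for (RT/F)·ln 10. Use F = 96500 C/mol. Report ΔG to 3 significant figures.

−311 kJ/mol

E°cell = +0.79 − (−0.34) = +1.13 V; the balanced reaction transfers n = 3 electrons.
Q = [In3+(aq)] / [Ag+(aq)]^3 = 630, so log Q = 2.799 and E = +1.13 − (0.0591/3)(2.799) = +1.0749 V.
Then ΔG = −nFE = −3 × 96500 × +1.0749 J/mol = −311 kJ/mol.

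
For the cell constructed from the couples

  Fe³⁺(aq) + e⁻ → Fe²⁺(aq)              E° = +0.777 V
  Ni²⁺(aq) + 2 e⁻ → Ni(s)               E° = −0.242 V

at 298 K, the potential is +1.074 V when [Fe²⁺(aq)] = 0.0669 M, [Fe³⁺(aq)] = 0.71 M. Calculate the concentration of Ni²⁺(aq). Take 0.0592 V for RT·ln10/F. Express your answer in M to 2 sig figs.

1.6 M

With Fe³⁺/Fe²⁺ at the cathode and Ni²⁺/Ni at the anode, E°cell = +0.777 − (−0.242) = +1.019 V (n = 2).
Rearranging E = E° − (0.0592/n)·log Q gives log Q = 2(+1.019 − (+1.074))/0.0592 = −1.858.
Balancing electrons gives 2 Fe³⁺(aq) + Ni(s) → 2 Fe²⁺(aq) + Ni²⁺(aq); thus Q = ([Fe²⁺(aq)]^2·[Ni²⁺(aq)]) / [Fe³⁺(aq)]^2.
Isolating [Ni²⁺(aq)] in Q = 10^{−1.858} yields log [Ni²⁺(aq)] = 0.194, i.e. 1.6 M.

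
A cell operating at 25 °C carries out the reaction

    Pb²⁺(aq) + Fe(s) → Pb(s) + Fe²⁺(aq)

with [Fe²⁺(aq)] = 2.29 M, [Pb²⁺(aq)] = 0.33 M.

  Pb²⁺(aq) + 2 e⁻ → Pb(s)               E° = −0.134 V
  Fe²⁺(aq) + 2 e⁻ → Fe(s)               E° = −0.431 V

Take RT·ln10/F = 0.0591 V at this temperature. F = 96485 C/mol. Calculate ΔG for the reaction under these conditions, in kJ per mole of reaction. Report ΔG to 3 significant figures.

The standard cell potential is −0.134 − (−0.431) = +0.297 V, with n = 2 electrons in the balanced equation.
Here Q = [Fe²⁺(aq)] / [Pb²⁺(aq)] = 6.94 (log Q = 0.841), giving E = +0.297 − (0.0591/2)·(0.841) = +0.2721 V.
ΔG = −nFE = −(2)(96485)(+0.2721) J/mol = −52.5 kJ/mol.

−52.5 kJ/mol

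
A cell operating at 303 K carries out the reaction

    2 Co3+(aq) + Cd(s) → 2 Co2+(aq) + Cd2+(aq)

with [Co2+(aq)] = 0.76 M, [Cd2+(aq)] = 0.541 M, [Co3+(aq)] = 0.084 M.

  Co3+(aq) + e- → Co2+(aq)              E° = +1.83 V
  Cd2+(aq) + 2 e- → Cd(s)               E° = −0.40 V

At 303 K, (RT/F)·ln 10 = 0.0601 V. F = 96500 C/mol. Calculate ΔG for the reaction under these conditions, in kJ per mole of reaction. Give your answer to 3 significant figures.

The standard cell potential is +1.83 − (−0.40) = +2.23 V, with n = 2 electrons in the balanced equation.
The reaction quotient is ([Co2+(aq)]^2·[Cd2+(aq)]) / [Co3+(aq)]^2 = 44.3; by Nernst, E = +2.23 − (0.0601/2)(1.646) = +2.1805 V.
ΔG = −nFE = −(2)(96500)(+2.1805) J/mol = −421 kJ/mol.

−421 kJ/mol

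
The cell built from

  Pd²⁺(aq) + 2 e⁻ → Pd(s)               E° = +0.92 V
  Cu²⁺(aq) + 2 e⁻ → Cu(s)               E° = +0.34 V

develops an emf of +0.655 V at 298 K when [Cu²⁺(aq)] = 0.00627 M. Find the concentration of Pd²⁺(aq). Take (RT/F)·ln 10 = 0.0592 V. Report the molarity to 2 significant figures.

2.1 M

Pd²⁺/Pd is the cathode (higher E°); E°cell = +0.92 − (+0.34) = +0.58 V with n = 2.
Rearranging E = E° − (0.0592/n)·log Q gives log Q = 2(+0.58 − (+0.655))/0.0592 = −2.534.
The balanced reaction is Pd²⁺(aq) + Cu(s) → Pd(s) + Cu²⁺(aq), so Q = [Cu²⁺(aq)] / [Pd²⁺(aq)].
Solving for the unknown gives log [Pd²⁺(aq)] = 0.331, so [Pd²⁺(aq)] ≈ 2.1 M.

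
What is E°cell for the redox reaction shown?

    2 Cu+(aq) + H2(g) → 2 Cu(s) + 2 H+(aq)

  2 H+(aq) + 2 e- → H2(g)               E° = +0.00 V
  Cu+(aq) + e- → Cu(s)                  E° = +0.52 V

+0.52 V

In the reaction as written, Cu+(aq) is reduced (cathode) and H+(aq) is produced by oxidation at the anode.
E°cell = E°(cathode) − E°(anode) = +0.52 − (+0.00) = +0.52 V.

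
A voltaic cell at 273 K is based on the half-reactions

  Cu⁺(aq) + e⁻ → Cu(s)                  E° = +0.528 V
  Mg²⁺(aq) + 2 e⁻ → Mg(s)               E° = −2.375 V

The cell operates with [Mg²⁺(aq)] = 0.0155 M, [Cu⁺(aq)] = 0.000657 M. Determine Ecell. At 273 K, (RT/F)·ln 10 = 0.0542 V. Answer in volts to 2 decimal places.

+2.78 V

Cu⁺/Cu is reduced (cathode, E° = +0.528 V) and Mg²⁺/Mg is oxidized (anode).
E°cell = E°cat − E°an = +0.528 − (−2.375) = +2.903 V; n = 2.
Balancing gives 2 Cu⁺(aq) + Mg(s) → 2 Cu(s) + Mg²⁺(aq); hence Q = [Mg²⁺(aq)] / [Cu⁺(aq)]^2 = 3.59×10^4 (log Q = 4.555).
By the Nernst equation, E = +2.903 − (0.0542/2)·(4.555) = +2.78 V.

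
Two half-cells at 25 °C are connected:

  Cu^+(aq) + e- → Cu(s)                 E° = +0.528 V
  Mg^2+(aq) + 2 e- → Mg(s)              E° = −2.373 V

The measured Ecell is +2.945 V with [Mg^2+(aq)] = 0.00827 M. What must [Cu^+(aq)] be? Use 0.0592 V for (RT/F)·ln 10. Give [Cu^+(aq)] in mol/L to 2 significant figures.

0.50 M

The Cu⁺/Cu couple has the larger reduction potential, so it is the cathode: E°cell = +0.528 − (−2.373) = +2.901 V and n = 2.
Since E = E° − (0.0592/n)·log Q, log Q = n(E° − E)/0.0592 = −1.486.
For 2 Cu^+(aq) + Mg(s) → 2 Cu(s) + Mg^2+(aq), the reaction quotient is Q = [Mg^2+(aq)] / [Cu^+(aq)]^2.
Substituting the known concentrations and solving, log [Cu^+(aq)] = −0.298 and [Cu^+(aq)] = 0.50 M.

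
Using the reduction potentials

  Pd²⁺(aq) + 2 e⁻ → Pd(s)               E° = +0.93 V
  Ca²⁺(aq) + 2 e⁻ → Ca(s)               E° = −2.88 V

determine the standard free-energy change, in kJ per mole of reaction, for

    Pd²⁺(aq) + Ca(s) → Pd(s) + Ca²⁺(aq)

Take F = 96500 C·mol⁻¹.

In the reaction as written Pd²⁺(aq) is reduced, so the Pd²⁺/Pd couple is the cathode and Ca²⁺/Ca is the anode.
E°cell = +0.93 − (−2.88) = +3.81 V; balancing electrons gives n = 2.
ΔG° = −nFE°cell = −(2)(96500)(+3.81) J/mol = −735 kJ/mol.

−735 kJ/mol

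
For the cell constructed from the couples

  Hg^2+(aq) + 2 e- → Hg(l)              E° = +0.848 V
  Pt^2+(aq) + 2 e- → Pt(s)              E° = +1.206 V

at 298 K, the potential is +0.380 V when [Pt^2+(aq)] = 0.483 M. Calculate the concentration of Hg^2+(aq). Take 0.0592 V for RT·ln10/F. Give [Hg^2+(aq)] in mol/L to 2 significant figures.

Pt²⁺/Pt is the cathode (higher E°); E°cell = +1.206 − (+0.848) = +0.358 V with n = 2.
From the Nernst equation, log Q = n(E° − E)/0.0592 = 2·(+0.358 − (+0.380))/0.0592 = −0.743.
For Pt^2+(aq) + Hg(l) → Pt(s) + Hg^2+(aq), the reaction quotient is Q = [Hg^2+(aq)] / [Pt^2+(aq)].
Isolating [Hg^2+(aq)] in Q = 10^{−0.743} yields log [Hg^2+(aq)] = −1.059, i.e. 0.087 M.

0.087 M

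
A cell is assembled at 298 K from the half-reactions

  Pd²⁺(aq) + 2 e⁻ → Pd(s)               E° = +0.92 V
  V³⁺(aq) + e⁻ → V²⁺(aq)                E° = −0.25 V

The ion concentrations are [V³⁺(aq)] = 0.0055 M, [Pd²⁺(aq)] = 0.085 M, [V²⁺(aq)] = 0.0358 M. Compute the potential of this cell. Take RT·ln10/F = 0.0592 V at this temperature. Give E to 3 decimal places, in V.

+1.186 V

Since E°(Pd²⁺/Pd) > E°(V³⁺/V²⁺), Pd²⁺/Pd serves as the cathode.
E°cell = +0.92 − (−0.25) = +1.17 V, with n = 2 electrons transferred.
The balanced reaction is Pd²⁺(aq) + 2 V²⁺(aq) → Pd(s) + 2 V³⁺(aq), so Q = [V³⁺(aq)]^2 / ([Pd²⁺(aq)]·[V²⁺(aq)]^2) = 0.278 and log Q = −0.556.
Applying E = E° − (RT ln10/nF)·log Q gives +1.17 − (0.0592/2)(−0.556) = +1.186 V.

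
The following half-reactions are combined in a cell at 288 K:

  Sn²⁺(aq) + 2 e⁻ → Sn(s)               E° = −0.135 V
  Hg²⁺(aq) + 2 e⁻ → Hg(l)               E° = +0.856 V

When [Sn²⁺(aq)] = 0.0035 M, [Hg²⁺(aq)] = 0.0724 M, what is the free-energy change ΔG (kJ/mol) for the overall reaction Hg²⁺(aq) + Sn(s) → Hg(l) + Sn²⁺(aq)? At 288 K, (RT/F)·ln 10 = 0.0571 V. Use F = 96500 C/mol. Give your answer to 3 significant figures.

The standard cell potential is +0.856 − (−0.135) = +0.991 V, with n = 2 electrons in the balanced equation.
Here Q = [Sn²⁺(aq)] / [Hg²⁺(aq)] = 0.0483 (log Q = −1.316), giving E = +0.991 − (0.0571/2)·(−1.316) = +1.0286 V.
Finally ΔG = −nFE = −(2)(96500 C/mol)(+1.0286 V) = −199 kJ/mol.

−199 kJ/mol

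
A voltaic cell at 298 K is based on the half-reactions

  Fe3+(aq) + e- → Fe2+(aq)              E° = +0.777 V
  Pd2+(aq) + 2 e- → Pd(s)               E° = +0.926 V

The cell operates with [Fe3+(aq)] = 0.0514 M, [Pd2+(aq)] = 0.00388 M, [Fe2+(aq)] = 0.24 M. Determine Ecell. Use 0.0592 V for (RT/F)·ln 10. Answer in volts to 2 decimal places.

+0.12 V

Pd²⁺/Pd is reduced (cathode, E° = +0.926 V) and Fe³⁺/Fe²⁺ is oxidized (anode).
E°cell = +0.926 − (+0.777) = +0.149 V, with n = 2 electrons transferred.
The balanced reaction is Pd2+(aq) + 2 Fe2+(aq) → Pd(s) + 2 Fe3+(aq), so Q = [Fe3+(aq)]^2 / ([Pd2+(aq)]·[Fe2+(aq)]^2) = 11.8 and log Q = 1.073.
E = E° − (0.0592/n)·log Q = +0.149 − (0.0592/2)(1.073) = +0.12 V.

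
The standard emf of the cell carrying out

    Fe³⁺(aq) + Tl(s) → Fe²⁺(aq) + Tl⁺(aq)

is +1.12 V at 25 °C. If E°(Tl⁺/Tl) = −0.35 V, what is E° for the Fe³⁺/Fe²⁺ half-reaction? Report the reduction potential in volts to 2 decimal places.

In the reaction as written the Fe³⁺/Fe²⁺ couple is reduced (cathode) and Tl⁺/Tl is oxidized (anode), so E°cell = E°(Fe³⁺/Fe²⁺) − E°(Tl⁺/Tl).
E°(Fe³⁺/Fe²⁺) = E°cell + E°(anode) = +1.12 + (−0.35) = +0.77 V.

+0.77 V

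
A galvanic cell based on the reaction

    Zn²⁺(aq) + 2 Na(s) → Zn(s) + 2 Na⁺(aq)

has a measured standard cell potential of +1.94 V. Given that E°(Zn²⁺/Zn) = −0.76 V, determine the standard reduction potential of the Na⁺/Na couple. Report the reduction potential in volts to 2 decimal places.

In the reaction as written the Zn²⁺/Zn couple is reduced (cathode) and Na⁺/Na is oxidized (anode), so E°cell = E°(Zn²⁺/Zn) − E°(Na⁺/Na).
E°(Na⁺/Na) = E°(cathode) − E°cell = −0.76 − (+1.94) = −2.70 V.

−2.70 V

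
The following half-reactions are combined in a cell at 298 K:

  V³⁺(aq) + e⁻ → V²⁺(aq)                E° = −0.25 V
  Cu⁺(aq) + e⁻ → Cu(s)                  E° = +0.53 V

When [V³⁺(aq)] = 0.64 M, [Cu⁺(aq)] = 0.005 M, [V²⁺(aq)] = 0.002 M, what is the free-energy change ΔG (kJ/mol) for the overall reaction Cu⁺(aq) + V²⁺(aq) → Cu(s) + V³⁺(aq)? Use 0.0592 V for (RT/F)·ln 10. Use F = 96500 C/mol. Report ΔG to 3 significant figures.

−47.8 kJ/mol

The standard cell potential is +0.53 − (−0.25) = +0.78 V, with n = 1 electron in the balanced equation.
Q = [V³⁺(aq)] / ([Cu⁺(aq)]·[V²⁺(aq)]) = 6.4×10^4, so log Q = 4.806 and E = +0.78 − (0.0592/1)(4.806) = +0.4955 V.
Then ΔG = −nFE = −1 × 96500 × +0.4955 J/mol = −47.8 kJ/mol.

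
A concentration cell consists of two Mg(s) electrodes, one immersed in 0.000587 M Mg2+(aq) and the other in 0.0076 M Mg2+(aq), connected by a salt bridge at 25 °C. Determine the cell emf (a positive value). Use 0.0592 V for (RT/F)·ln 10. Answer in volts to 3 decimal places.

For a concentration cell E°cell = 0, since both electrodes use the same couple.
The compartment with the higher Mg2+(aq) concentration (0.0076 M) acts as the cathode; ions are reduced there and produced at the dilute (0.000587 M) anode.
With n = 2, Ecell = −(0.0592/2)·log([dilute]/[conc]) = −(0.0592/2)·log(0.000587/0.0076) = +0.033 V.

0.033 V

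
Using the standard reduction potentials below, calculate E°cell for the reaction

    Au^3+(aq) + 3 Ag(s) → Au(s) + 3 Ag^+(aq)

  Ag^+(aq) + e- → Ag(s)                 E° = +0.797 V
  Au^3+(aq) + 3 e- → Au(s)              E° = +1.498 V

+0.701 V

In the reaction as written, Au^3+(aq) is reduced (cathode) and Ag^+(aq) is produced by oxidation at the anode.
E°cell = E°(cathode) − E°(anode) = +1.498 − (+0.797) = +0.701 V.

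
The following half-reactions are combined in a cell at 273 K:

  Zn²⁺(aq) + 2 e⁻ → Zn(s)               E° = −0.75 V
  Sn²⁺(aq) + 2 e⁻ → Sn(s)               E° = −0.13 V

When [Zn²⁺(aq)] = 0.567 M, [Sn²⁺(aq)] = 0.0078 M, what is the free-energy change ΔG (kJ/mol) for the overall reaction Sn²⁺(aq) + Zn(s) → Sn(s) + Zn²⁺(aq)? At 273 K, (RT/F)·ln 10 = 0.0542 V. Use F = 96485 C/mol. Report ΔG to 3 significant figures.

−110 kJ/mol

The standard cell potential is −0.13 − (−0.75) = +0.62 V, with n = 2 electrons in the balanced equation.
Q = [Zn²⁺(aq)] / [Sn²⁺(aq)] = 72.7, so log Q = 1.861 and E = +0.62 − (0.0542/2)(1.861) = +0.5696 V.
Then ΔG = −nFE = −2 × 96485 × +0.5696 J/mol = −110 kJ/mol.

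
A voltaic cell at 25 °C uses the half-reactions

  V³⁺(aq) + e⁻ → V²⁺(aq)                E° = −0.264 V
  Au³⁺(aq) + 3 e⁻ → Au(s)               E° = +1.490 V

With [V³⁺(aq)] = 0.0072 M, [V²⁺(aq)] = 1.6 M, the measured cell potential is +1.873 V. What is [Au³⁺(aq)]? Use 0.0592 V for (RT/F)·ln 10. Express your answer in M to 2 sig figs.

Au³⁺/Au is the cathode (higher E°); E°cell = +1.490 − (−0.264) = +1.754 V with n = 3.
Rearranging E = E° − (0.0592/n)·log Q gives log Q = 3(+1.754 − (+1.873))/0.0592 = −6.030.
For Au³⁺(aq) + 3 V²⁺(aq) → Au(s) + 3 V³⁺(aq), the reaction quotient is Q = [V³⁺(aq)]^3 / ([Au³⁺(aq)]·[V²⁺(aq)]^3).
Solving for the unknown gives log [Au³⁺(aq)] = −1.010, so [Au³⁺(aq)] ≈ 0.098 M.

0.098 M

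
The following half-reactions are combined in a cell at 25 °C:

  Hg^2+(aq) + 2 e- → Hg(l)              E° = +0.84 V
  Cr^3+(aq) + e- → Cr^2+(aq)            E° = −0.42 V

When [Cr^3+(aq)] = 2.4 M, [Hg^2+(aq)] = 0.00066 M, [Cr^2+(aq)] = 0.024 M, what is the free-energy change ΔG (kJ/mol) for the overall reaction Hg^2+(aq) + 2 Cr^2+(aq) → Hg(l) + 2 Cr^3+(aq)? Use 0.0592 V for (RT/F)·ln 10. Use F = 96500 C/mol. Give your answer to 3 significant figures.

−202 kJ/mol

E°cell = +0.84 − (−0.42) = +1.26 V; the balanced reaction transfers n = 2 electrons.
The reaction quotient is [Cr^3+(aq)]^2 / ([Hg^2+(aq)]·[Cr^2+(aq)]^2) = 1.52×10^7; by Nernst, E = +1.26 − (0.0592/2)(7.180) = +1.0475 V.
ΔG = −nFE = −(2)(96500)(+1.0475) J/mol = −202 kJ/mol.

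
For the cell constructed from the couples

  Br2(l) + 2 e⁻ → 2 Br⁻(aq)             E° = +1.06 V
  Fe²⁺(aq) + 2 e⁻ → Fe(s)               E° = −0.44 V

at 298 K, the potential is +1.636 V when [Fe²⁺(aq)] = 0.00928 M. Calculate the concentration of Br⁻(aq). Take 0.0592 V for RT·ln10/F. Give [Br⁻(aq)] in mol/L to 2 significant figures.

Br₂/Br⁻ is the cathode (higher E°); E°cell = +1.06 − (−0.44) = +1.50 V with n = 2.
Rearranging E = E° − (0.0592/n)·log Q gives log Q = 2(+1.50 − (+1.636))/0.0592 = −4.595.
The balanced reaction is Br2(l) + Fe(s) → 2 Br⁻(aq) + Fe²⁺(aq), so Q = [Br⁻(aq)]^2·[Fe²⁺(aq)].
Solving for the unknown gives log [Br⁻(aq)] = −1.281, so [Br⁻(aq)] ≈ 0.052 M.

0.052 M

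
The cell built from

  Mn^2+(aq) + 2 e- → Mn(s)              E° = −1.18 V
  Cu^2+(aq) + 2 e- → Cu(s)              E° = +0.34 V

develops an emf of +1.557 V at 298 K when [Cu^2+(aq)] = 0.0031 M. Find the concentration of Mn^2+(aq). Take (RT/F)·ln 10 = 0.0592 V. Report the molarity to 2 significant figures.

0.00017 M

With Cu²⁺/Cu at the cathode and Mn²⁺/Mn at the anode, E°cell = +0.34 − (−1.18) = +1.52 V (n = 2).
From the Nernst equation, log Q = n(E° − E)/0.0592 = 2·(+1.52 − (+1.557))/0.0592 = −1.250.
For Cu^2+(aq) + Mn(s) → Cu(s) + Mn^2+(aq), the reaction quotient is Q = [Mn^2+(aq)] / [Cu^2+(aq)].
Isolating [Mn^2+(aq)] in Q = 10^{−1.250} yields log [Mn^2+(aq)] = −3.759, i.e. 0.00017 M.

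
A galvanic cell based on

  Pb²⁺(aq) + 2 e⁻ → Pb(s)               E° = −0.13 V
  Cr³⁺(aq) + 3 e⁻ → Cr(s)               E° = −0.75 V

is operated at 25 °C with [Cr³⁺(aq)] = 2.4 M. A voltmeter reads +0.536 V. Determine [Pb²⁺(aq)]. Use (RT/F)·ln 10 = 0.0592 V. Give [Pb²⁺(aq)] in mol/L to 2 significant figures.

0.0026 M

Pb²⁺/Pb is the cathode (higher E°); E°cell = −0.13 − (−0.75) = +0.62 V with n = 6.
From the Nernst equation, log Q = n(E° − E)/0.0592 = 6·(+0.62 − (+0.536))/0.0592 = 8.514.
For 3 Pb²⁺(aq) + 2 Cr(s) → 3 Pb(s) + 2 Cr³⁺(aq), the reaction quotient is Q = [Cr³⁺(aq)]^2 / [Pb²⁺(aq)]^3.
Isolating [Pb²⁺(aq)] in Q = 10^{8.514} yields log [Pb²⁺(aq)] = −2.585, i.e. 0.0026 M.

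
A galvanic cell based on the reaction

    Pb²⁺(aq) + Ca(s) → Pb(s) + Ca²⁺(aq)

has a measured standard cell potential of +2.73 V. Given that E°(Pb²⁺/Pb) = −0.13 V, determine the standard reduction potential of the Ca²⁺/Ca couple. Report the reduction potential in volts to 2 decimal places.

−2.86 V

In the reaction as written the Pb²⁺/Pb couple is reduced (cathode) and Ca²⁺/Ca is oxidized (anode), so E°cell = E°(Pb²⁺/Pb) − E°(Ca²⁺/Ca).
E°(Ca²⁺/Ca) = E°(cathode) − E°cell = −0.13 − (+2.73) = −2.86 V.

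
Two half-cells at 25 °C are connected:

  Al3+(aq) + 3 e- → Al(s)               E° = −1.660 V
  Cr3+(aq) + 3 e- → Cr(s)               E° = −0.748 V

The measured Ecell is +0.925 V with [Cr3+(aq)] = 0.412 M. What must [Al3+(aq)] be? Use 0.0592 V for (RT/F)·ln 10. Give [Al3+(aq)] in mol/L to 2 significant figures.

0.090 M

Cr³⁺/Cr is the cathode (higher E°); E°cell = −0.748 − (−1.660) = +0.912 V with n = 3.
Since E = E° − (0.0592/n)·log Q, log Q = n(E° − E)/0.0592 = −0.659.
The balanced reaction is Cr3+(aq) + Al(s) → Cr(s) + Al3+(aq), so Q = [Al3+(aq)] / [Cr3+(aq)].
Isolating [Al3+(aq)] in Q = 10^{−0.659} yields log [Al3+(aq)] = −1.044, i.e. 0.090 M.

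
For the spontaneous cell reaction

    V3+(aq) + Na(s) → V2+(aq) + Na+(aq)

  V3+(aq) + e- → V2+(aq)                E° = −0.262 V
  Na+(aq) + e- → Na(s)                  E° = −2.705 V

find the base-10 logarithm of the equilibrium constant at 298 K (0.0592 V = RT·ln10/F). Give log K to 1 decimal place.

The V³⁺/V²⁺ couple is reduced (cathode); E°cell = −0.262 − (−2.705) = +2.443 V with n = 1.
At equilibrium E = 0, so log K = nE°cell / 0.0592 = (1)(+2.443) / 0.0592 = 41.3.

log K = 41.3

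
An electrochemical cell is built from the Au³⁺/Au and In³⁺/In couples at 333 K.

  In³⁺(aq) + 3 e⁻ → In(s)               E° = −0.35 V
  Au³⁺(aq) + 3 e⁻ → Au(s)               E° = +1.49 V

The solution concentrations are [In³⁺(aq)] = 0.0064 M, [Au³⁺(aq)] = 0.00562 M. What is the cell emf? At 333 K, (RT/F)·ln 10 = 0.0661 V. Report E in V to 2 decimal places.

+1.84 V

The Au³⁺/Au couple has the more positive E°, so it is the cathode; In³⁺/In is the anode.
The standard potential is +1.49 − (−0.35) = +1.84 V and the balanced reaction transfers n = 3 electrons.
Balancing gives Au³⁺(aq) + In(s) → Au(s) + In³⁺(aq); hence Q = [In³⁺(aq)] / [Au³⁺(aq)] = 1.14 (log Q = 0.056).
Applying E = E° − (RT ln10/nF)·log Q gives +1.84 − (0.0661/3)(0.056) = +1.84 V.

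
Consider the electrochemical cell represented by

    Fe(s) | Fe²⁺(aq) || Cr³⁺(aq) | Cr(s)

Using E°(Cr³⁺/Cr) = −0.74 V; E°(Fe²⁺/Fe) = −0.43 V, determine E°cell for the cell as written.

By convention the left-hand electrode in cell notation is the anode (oxidation) and the right-hand electrode is the cathode (reduction).
E°cell = E°(right) − E°(left) = −0.74 − (−0.43) = −0.31 V.
The negative sign shows that, as written, the cell would require an external voltage to drive the reaction.

−0.31 V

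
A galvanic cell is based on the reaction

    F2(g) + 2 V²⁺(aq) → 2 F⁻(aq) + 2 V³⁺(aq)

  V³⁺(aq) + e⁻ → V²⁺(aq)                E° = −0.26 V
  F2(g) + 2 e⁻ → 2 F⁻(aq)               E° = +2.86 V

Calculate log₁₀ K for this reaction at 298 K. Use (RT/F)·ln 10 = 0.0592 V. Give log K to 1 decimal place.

log K = 105.4

The F₂/F⁻ couple is reduced (cathode); E°cell = +2.86 − (−0.26) = +3.12 V with n = 2.
At equilibrium E = 0, so log K = nE°cell / 0.0592 = (2)(+3.12) / 0.0592 = 105.4.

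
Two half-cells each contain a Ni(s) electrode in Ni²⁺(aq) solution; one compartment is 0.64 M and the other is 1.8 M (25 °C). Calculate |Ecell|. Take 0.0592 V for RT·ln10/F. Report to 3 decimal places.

0.013 V

For a concentration cell E°cell = 0, since both electrodes use the same couple.
The compartment with the higher Ni²⁺(aq) concentration (1.8 M) acts as the cathode; ions are reduced there and produced at the dilute (0.64 M) anode.
With n = 2, Ecell = −(0.0592/2)·log([dilute]/[conc]) = −(0.0592/2)·log(0.64/1.8) = +0.013 V.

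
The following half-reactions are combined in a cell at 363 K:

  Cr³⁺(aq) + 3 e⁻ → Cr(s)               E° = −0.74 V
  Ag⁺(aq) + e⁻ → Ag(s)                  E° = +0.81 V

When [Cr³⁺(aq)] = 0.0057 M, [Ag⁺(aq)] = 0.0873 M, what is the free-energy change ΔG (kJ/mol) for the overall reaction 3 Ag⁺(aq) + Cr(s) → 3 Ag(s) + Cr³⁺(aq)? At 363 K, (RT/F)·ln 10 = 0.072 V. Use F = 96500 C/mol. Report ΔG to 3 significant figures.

With Ag⁺/Ag reduced at the cathode, E°cell = +0.81 − (−0.74) = +1.55 V and n = 3.
Here Q = [Cr³⁺(aq)] / [Ag⁺(aq)]^3 = 8.57 (log Q = 0.933), giving E = +1.55 − (0.072/3)·(0.933) = +1.5276 V.
ΔG = −nFE = −(3)(96500)(+1.5276) J/mol = −442 kJ/mol.

−442 kJ/mol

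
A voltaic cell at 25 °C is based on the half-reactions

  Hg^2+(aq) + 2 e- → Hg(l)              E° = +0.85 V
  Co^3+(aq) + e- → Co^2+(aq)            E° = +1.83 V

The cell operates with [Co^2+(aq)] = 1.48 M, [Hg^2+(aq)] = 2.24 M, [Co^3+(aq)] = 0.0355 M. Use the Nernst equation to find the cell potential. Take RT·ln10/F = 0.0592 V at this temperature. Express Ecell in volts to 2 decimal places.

The Co³⁺/Co²⁺ couple has the more positive E°, so it is the cathode; Hg²⁺/Hg is the anode.
E°cell = E°cat − E°an = +1.83 − (+0.85) = +0.98 V; n = 2.
Balancing gives 2 Co^3+(aq) + Hg(l) → 2 Co^2+(aq) + Hg^2+(aq); hence Q = ([Co^2+(aq)]^2·[Hg^2+(aq)]) / [Co^3+(aq)]^2 = 3.89×10^3 (log Q = 3.590).
E = E° − (0.0592/n)·log Q = +0.98 − (0.0592/2)(3.590) = +0.87 V.

+0.87 V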